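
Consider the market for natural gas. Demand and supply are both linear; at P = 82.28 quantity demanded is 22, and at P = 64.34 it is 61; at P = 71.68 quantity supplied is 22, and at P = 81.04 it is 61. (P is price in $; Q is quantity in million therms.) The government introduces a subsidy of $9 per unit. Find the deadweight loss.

Demand slope = (64.34 − 82.28)/(61 − 22) = −0.46, so P = 92.4 − 0.46Q.
Supply slope = (81.04 − 71.68)/(61 − 22) = 0.24, so P = 66.4 + 0.24Q.
Competitive equilibrium: 92.4 − 0.46Q = 66.4 + 0.24Q → Q* = 37.1429, P* = 75.3143.
The subsidy lowers effective supply by 9: P = 57.4 + 0.24Q.
New quantity: 92.4 − 0.46Q = 57.4 + 0.24Q → Q' = 50.
Overproduction ΔQ = 50 − 37.1429 = 12.8571; wedge = subsidy = 9.
Welfare loss = ½ × 12.8571 × 9 = $57.86 million.

$57.86 million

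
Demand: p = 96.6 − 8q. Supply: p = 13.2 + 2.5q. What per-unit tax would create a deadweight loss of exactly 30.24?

Competitive equilibrium: 96.6 − 8q = 13.2 + 2.5q → q* = 7.9429, p* = 33.0571.
A tax t gives Δq = t/10.5 and wedge t, so DWL = t²/21.
t²/21 = 30.24 → t² = 635.04 → t = 25.2.

25.2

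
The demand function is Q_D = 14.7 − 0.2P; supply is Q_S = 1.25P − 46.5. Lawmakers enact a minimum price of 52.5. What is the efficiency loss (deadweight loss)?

In inverse form: demand P = 73.5 − 5Q, supply P = 37.2 + 0.8Q.
Competitive equilibrium: 73.5 − 5Q = 37.2 + 0.8Q → Q* = 6.2586, P* = 42.2069.
At the floor P = 52.5, quantity demanded = (73.5 − 52.5)/5 = 4.2.
Sellers' marginal cost at Q' = 4.2: 37.2 + 0.8·4.2 = 40.56.
ΔQ = 6.2586 − 4.2 = 2.0586; wedge = 52.5 − 40.56 = 11.94.
DWL = ½ × 2.0586 × 11.94 = 12.29.

12.29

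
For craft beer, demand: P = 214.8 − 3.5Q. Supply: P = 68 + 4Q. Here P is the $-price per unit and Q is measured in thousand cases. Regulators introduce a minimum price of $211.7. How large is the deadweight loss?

Competitive equilibrium: 214.8 − 3.5Q = 68 + 4Q → Q* = 19.5733, P* = 146.2933.
At the floor P = 211.7, quantity demanded = (214.8 − 211.7)/3.5 = 0.8857.
Sellers' marginal cost at Q' = 0.8857: 68 + 4·0.8857 = 71.5428.
ΔQ = 19.5733 − 0.8857 = 18.6876; wedge = 211.7 − 71.5428 = 140.1572.
The triangle = ½ × 18.6876 × 140.1572 = $1309.60 thousand.

$1309.60 thousand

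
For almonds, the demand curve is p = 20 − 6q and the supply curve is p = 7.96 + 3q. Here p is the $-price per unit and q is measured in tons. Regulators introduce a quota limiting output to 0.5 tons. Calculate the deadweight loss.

$3.16

Competitive equilibrium: 20 − 6q = 7.96 + 3q → q* = 1.3378, p* = 11.9733.
At q = 0.5: demand price = 20 − 6·0.5 = 17; supply price = 7.96 + 3·0.5 = 9.46.
Δq = 1.3378 − 0.5 = 0.8378; wedge = 17 − 9.46 = 7.54.
The triangle = ½ × 0.8378 × 7.54 = $3.16.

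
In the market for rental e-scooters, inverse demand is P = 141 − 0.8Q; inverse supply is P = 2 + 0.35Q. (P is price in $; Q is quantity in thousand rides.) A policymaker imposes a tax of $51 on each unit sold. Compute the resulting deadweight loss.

$1130.87 thousand

Competitive equilibrium: 141 − 0.8Q = 2 + 0.35Q → Q* = 120.8696, P* = 44.3043.
With the tax, the buyer price exceeds the seller price by 51: (141 − 0.8Q) − (2 + 0.35Q) = 51 → Q' = 76.5217.
ΔQ = 120.8696 − 76.5217 = 44.3479; the wedge equals the tax, 51.
DWL = ½ × 44.3479 × 51 = $1130.87 thousand.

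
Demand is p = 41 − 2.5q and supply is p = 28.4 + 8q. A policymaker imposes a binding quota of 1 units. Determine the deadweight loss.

0.21

Competitive equilibrium: 41 − 2.5q = 28.4 + 8q → q* = 1.2, p* = 38.
At q = 1: demand price = 41 − 2.5·1 = 38.5; supply price = 28.4 + 8·1 = 36.4.
Δq = 1.2 − 1 = 0.2; wedge = 38.5 − 36.4 = 2.1.
DWL = ½ × 0.2 × 2.1 = 0.21.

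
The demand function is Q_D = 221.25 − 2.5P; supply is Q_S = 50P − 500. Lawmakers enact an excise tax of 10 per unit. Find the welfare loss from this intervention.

119.05

In inverse form: demand P = 88.5 − 0.4Q, supply P = 10 + 0.02Q.
Competitive equilibrium: 88.5 − 0.4Q = 10 + 0.02Q → Q* = 186.9048, P* = 13.7381.
With the tax, the buyer price exceeds the seller price by 10: (88.5 − 0.4Q) − (10 + 0.02Q) = 10 → Q' = 163.0952.
ΔQ = 186.9048 − 163.0952 = 23.8096; the wedge equals the tax, 10.
Deadweight loss = ½ × 23.8096 × 10 = 119.05.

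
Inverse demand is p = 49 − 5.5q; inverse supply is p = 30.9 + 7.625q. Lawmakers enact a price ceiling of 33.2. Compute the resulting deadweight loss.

Competitive equilibrium: 49 − 5.5q = 30.9 + 7.625q → q* = 1.379, p* = 41.4152.
At the ceiling p = 33.2, quantity supplied = (33.2 − 30.9)/7.625 = 0.3016.
Willingness to pay at q' = 0.3016: 49 − 5.5·0.3016 = 47.3412.
Δq = 1.379 − 0.3016 = 1.0774; wedge = 47.3412 − 33.2 = 14.1412.
Deadweight loss = ½ × 1.0774 × 14.1412 = 7.62.

7.62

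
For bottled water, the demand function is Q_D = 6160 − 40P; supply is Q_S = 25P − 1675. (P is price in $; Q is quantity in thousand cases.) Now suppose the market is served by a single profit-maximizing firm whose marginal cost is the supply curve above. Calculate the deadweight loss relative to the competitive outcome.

In inverse form: demand P = 154 − 0.025Q, supply P = 67 + 0.04Q.
Competitive equilibrium: 154 − 0.025Q = 67 + 0.04Q → Q* = 1338.46154, P* = 120.53846.
Marginal revenue: MR = 154 − 0.05Q. Set MR = MC: 154 − 0.05Q = 67 + 0.04Q → Q_m = 966.66667.
Price P_m = 154 − 0.025·966.66667 = 129.83333; MC(Q_m) = 67 + 0.04·966.66667 = 105.66667.
Competitive Q* = 1338.46154, so ΔQ = 371.79487; wedge = 129.83333 − 105.66667 = 24.16666.
The triangle = ½ × 371.79487 × 24.16666 = $4492.52 thousand.

$4492.52 thousand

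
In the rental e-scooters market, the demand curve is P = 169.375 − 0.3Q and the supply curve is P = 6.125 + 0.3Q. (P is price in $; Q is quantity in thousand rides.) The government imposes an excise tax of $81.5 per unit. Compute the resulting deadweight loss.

$5535.21 thousand

Competitive equilibrium: 169.375 − 0.3Q = 6.125 + 0.3Q → Q* = 272.0833, P* = 87.75.
With the tax, the buyer price exceeds the seller price by 81.5: (169.375 − 0.3Q) − (6.125 + 0.3Q) = 81.5 → Q' = 136.25.
ΔQ = 272.0833 − 136.25 = 135.8333; the wedge equals the tax, 81.5.
The triangle = ½ × 135.8333 × 81.5 = $5535.21 thousand.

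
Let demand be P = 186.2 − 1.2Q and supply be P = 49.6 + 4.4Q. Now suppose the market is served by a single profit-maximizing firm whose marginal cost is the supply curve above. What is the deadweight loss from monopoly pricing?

51.88

Competitive equilibrium: 186.2 − 1.2Q = 49.6 + 4.4Q → Q* = 24.3929, P* = 156.9286.
Marginal revenue: MR = 186.2 − 2.4Q. Set MR = MC: 186.2 − 2.4Q = 49.6 + 4.4Q → Q_m = 20.0882.
Price P_m = 186.2 − 1.2·20.0882 = 162.0942; MC(Q_m) = 49.6 + 4.4·20.0882 = 137.9881.
Competitive Q* = 24.3929, so ΔQ = 4.3047; wedge = 162.0942 − 137.9881 = 24.1061.
The triangle = ½ × 4.3047 × 24.1061 = 51.88.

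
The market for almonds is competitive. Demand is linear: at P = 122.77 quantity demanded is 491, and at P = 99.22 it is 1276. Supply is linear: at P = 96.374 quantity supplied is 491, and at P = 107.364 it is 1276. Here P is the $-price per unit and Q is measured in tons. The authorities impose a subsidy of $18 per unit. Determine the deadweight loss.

Demand slope = (99.22 − 122.77)/(1276 − 491) = −0.03, so P = 137.5 − 0.03Q.
Supply slope = (107.364 − 96.374)/(1276 − 491) = 0.014, so P = 89.5 + 0.014Q.
Competitive equilibrium: 137.5 − 0.03Q = 89.5 + 0.014Q → Q* = 1090.9091, P* = 104.7727.
The subsidy lowers effective supply by 18: P = 71.5 + 0.014Q.
New quantity: 137.5 − 0.03Q = 71.5 + 0.014Q → Q' = 1500.
Overproduction ΔQ = 1500 − 1090.9091 = 409.0909; wedge = subsidy = 18.
Welfare loss = ½ × 409.0909 × 18 = $3681.82.

$3681.82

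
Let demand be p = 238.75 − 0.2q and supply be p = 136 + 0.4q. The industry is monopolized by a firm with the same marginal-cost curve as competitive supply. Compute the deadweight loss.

Competitive equilibrium: 238.75 − 0.2q = 136 + 0.4q → q* = 171.25, p* = 204.5.
Marginal revenue: MR = 238.75 − 0.4q. Set MR = MC: 238.75 − 0.4q = 136 + 0.4q → q_m = 128.4375.
Price p_m = 238.75 − 0.2·128.4375 = 213.0625; MC(q_m) = 136 + 0.4·128.4375 = 187.375.
Competitive q* = 171.25, so Δq = 42.8125; wedge = 213.0625 − 187.375 = 25.6875.
The triangle = ½ × 42.8125 × 25.6875 = 549.87.

549.87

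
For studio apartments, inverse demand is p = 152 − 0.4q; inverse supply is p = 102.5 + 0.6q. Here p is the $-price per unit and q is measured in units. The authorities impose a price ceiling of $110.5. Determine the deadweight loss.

$654.01

Competitive equilibrium: 152 − 0.4q = 102.5 + 0.6q → q* = 49.5, p* = 132.2.
At the ceiling p = 110.5, quantity supplied = (110.5 − 102.5)/0.6 = 13.33333.
Willingness to pay at q' = 13.33333: 152 − 0.4·13.33333 = 146.66667.
Δq = 49.5 − 13.33333 = 36.16667; wedge = 146.66667 − 110.5 = 36.16667.
Welfare loss = ½ × 36.16667 × 36.16667 = $654.01.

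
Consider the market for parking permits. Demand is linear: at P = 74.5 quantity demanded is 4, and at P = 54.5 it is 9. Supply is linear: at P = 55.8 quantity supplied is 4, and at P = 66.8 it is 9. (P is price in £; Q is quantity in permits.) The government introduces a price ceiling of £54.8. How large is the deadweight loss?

£37.34

Demand slope = (54.5 − 74.5)/(9 − 4) = −4, so P = 90.5 − 4Q.
Supply slope = (66.8 − 55.8)/(9 − 4) = 2.2, so P = 47 + 2.2Q.
Competitive equilibrium: 90.5 − 4Q = 47 + 2.2Q → Q* = 7.0161, P* = 62.4355.
At the ceiling P = 54.8, quantity supplied = (54.8 − 47)/2.2 = 3.5455.
Willingness to pay at Q' = 3.5455: 90.5 − 4·3.5455 = 76.318.
ΔQ = 7.0161 − 3.5455 = 3.4706; wedge = 76.318 − 54.8 = 21.518.
DWL = ½ × 3.4706 × 21.518 = £37.34.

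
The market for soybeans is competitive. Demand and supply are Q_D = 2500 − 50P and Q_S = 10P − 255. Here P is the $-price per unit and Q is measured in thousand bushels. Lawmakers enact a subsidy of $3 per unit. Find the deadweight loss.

$37.50 thousand

In inverse form: demand P = 50 − 0.02Q, supply P = 25.5 + 0.1Q.
Competitive equilibrium: 50 − 0.02Q = 25.5 + 0.1Q → Q* = 204.1667, P* = 45.9167.
The subsidy lowers effective supply by 3: P = 22.5 + 0.1Q.
New quantity: 50 − 0.02Q = 22.5 + 0.1Q → Q' = 229.1667.
Overproduction ΔQ = 229.1667 − 204.1667 = 25; wedge = subsidy = 3.
Deadweight loss = ½ × 25 × 3 = $37.50 thousand.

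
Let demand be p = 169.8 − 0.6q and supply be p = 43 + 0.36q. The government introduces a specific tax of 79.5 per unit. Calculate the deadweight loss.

3291.80

Competitive equilibrium: 169.8 − 0.6q = 43 + 0.36q → q* = 132.0833, p* = 90.55.
With the tax, the buyer price exceeds the seller price by 79.5: (169.8 − 0.6q) − (43 + 0.36q) = 79.5 → q' = 49.2708.
Δq = 132.0833 − 49.2708 = 82.8125; the wedge equals the tax, 79.5.
Welfare loss = ½ × 82.8125 × 79.5 = 3291.80.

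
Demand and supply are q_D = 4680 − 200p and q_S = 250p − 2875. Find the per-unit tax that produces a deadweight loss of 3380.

In inverse form: demand p = 23.4 − 0.005q, supply p = 11.5 + 0.004q.
Competitive equilibrium: 23.4 − 0.005q = 11.5 + 0.004q → q* = 1322.2222, p* = 16.7889.
A tax t gives Δq = t/0.009 and wedge t, so DWL = t²/0.018.
t²/0.018 = 3380 → t² = 60.84 → t = 7.8.

7.8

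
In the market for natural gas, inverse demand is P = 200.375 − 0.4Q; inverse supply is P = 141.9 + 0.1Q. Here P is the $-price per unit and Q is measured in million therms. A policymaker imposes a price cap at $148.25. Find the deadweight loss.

Competitive equilibrium: 200.375 − 0.4Q = 141.9 + 0.1Q → Q* = 116.95, P* = 153.595.
At the ceiling P = 148.25, quantity supplied = (148.25 − 141.9)/0.1 = 63.5.
Willingness to pay at Q' = 63.5: 200.375 − 0.4·63.5 = 174.975.
ΔQ = 116.95 − 63.5 = 53.45; wedge = 174.975 − 148.25 = 26.725.
The triangle = ½ × 53.45 × 26.725 = $714.23 million.

$714.23 million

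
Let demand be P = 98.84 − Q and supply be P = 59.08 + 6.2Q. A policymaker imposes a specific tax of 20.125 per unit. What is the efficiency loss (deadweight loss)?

Competitive equilibrium: 98.84 − Q = 59.08 + 6.2Q → Q* = 5.5222, P* = 93.3178.
With the tax, the buyer price exceeds the seller price by 20.125: (98.84 − Q) − (59.08 + 6.2Q) = 20.125 → Q' = 2.7271.
ΔQ = 5.5222 − 2.7271 = 2.7951; the wedge equals the tax, 20.125.
Welfare loss = ½ × 2.7951 × 20.125 = 28.13.

28.13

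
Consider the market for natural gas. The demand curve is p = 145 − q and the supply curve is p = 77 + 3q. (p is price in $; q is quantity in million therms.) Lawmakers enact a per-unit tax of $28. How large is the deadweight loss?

$98 million

Competitive equilibrium: 145 − q = 77 + 3q → q* = 17, p* = 128.
With the tax, the buyer price exceeds the seller price by 28: (145 − q) − (77 + 3q) = 28 → q' = 10.
Δq = 17 − 10 = 7; the wedge equals the tax, 28.
DWL = ½ × 7 × 28 = $98 million.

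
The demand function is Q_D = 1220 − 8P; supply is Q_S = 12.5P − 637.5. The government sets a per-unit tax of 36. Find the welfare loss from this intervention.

In inverse form: demand P = 152.5 − 0.125Q, supply P = 51 + 0.08Q.
Competitive equilibrium: 152.5 − 0.125Q = 51 + 0.08Q → Q* = 495.122, P* = 90.6098.
With the tax, the buyer price exceeds the seller price by 36: (152.5 − 0.125Q) − (51 + 0.08Q) = 36 → Q' = 319.5122.
ΔQ = 495.122 − 319.5122 = 175.6098; the wedge equals the tax, 36.
The triangle = ½ × 175.6098 × 36 = 3160.98.

3160.98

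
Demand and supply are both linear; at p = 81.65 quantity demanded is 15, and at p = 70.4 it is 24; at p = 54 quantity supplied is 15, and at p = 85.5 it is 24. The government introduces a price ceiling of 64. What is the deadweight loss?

20.86

Demand slope = (70.4 − 81.65)/(24 − 15) = −1.25, so p = 100.4 − 1.25q.
Supply slope = (85.5 − 54)/(24 − 15) = 3.5, so p = 1.5 + 3.5q.
Competitive equilibrium: 100.4 − 1.25q = 1.5 + 3.5q → q* = 20.8211, p* = 74.3737.
At the ceiling p = 64, quantity supplied = (64 − 1.5)/3.5 = 17.8571.
Willingness to pay at q' = 17.8571: 100.4 − 1.25·17.8571 = 78.0786.
Δq = 20.8211 − 17.8571 = 2.964; wedge = 78.0786 − 64 = 14.0786.
Welfare loss = ½ × 2.964 × 14.0786 = 20.86.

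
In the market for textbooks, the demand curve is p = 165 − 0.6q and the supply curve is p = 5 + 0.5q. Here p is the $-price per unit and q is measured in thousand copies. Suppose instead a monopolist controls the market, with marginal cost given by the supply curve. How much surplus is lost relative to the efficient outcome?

Competitive equilibrium: 165 − 0.6q = 5 + 0.5q → q* = 145.4545, p* = 77.7273.
Marginal revenue: MR = 165 − 1.2q. Set MR = MC: 165 − 1.2q = 5 + 0.5q → q_m = 94.1176.
Price p_m = 165 − 0.6·94.1176 = 108.5294; MC(q_m) = 5 + 0.5·94.1176 = 52.0588.
Competitive q* = 145.4545, so Δq = 51.3369; wedge = 108.5294 − 52.0588 = 56.4706.
Deadweight loss = ½ × 51.3369 × 56.4706 = $1449.51 thousand.

$1449.51 thousand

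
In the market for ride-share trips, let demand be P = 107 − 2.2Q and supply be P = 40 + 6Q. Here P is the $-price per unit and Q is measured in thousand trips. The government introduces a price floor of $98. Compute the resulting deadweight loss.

Competitive equilibrium: 107 − 2.2Q = 40 + 6Q → Q* = 8.1707, P* = 89.0244.
At the floor P = 98, quantity demanded = (107 − 98)/2.2 = 4.0909.
Sellers' marginal cost at Q' = 4.0909: 40 + 6·4.0909 = 64.5454.
ΔQ = 8.1707 − 4.0909 = 4.0798; wedge = 98 − 64.5454 = 33.4546.
The triangle = ½ × 4.0798 × 33.4546 = $68.24 thousand.

$68.24 thousand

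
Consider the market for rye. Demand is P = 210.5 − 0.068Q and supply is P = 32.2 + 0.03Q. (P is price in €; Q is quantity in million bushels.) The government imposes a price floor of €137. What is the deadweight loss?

Competitive equilibrium: 210.5 − 0.068Q = 32.2 + 0.03Q → Q* = 1819.38776, P* = 86.78163.
At the floor P = 137, quantity demanded = (210.5 − 137)/0.068 = 1080.88235.
Sellers' marginal cost at Q' = 1080.88235: 32.2 + 0.03·1080.88235 = 64.62647.
ΔQ = 1819.38776 − 1080.88235 = 738.50541; wedge = 137 − 64.62647 = 72.37353.
DWL = ½ × 738.50541 × 72.37353 = €26724.12 million.

€26724.12 million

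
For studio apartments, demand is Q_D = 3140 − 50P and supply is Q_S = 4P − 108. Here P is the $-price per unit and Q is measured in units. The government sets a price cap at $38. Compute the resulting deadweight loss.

$1059.57

In inverse form: demand P = 62.8 − 0.02Q, supply P = 27 + 0.25Q.
Competitive equilibrium: 62.8 − 0.02Q = 27 + 0.25Q → Q* = 132.5926, P* = 60.1481.
At the ceiling P = 38, quantity supplied = (38 − 27)/0.25 = 44.
Willingness to pay at Q' = 44: 62.8 − 0.02·44 = 61.92.
ΔQ = 132.5926 − 44 = 88.5926; wedge = 61.92 − 38 = 23.92.
DWL = ½ × 88.5926 × 23.92 = $1059.57.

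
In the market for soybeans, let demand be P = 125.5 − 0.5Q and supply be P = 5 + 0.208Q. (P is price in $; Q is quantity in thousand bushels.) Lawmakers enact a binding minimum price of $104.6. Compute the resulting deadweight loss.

$5836.04 thousand

Competitive equilibrium: 125.5 − 0.5Q = 5 + 0.208Q → Q* = 170.19774, P* = 40.40113.
At the floor P = 104.6, quantity demanded = (125.5 − 104.6)/0.5 = 41.8.
Sellers' marginal cost at Q' = 41.8: 5 + 0.208·41.8 = 13.6944.
ΔQ = 170.19774 − 41.8 = 128.39774; wedge = 104.6 − 13.6944 = 90.9056.
Deadweight loss = ½ × 128.39774 × 90.9056 = $5836.04 thousand.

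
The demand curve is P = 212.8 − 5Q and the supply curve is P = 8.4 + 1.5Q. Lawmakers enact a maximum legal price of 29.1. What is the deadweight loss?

1012.01

Competitive equilibrium: 212.8 − 5Q = 8.4 + 1.5Q → Q* = 31.4462, P* = 55.5692.
At the ceiling P = 29.1, quantity supplied = (29.1 − 8.4)/1.5 = 13.8.
Willingness to pay at Q' = 13.8: 212.8 − 5·13.8 = 143.8.
ΔQ = 31.4462 − 13.8 = 17.6462; wedge = 143.8 − 29.1 = 114.7.
Welfare loss = ½ × 17.6462 × 114.7 = 1012.01.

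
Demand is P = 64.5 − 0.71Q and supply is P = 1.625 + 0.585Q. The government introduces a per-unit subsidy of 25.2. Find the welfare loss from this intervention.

Competitive equilibrium: 64.5 − 0.71Q = 1.625 + 0.585Q → Q* = 48.5521, P* = 30.028.
The subsidy lowers effective supply by 25.2: P = 0.585Q − 23.575.
New quantity: 64.5 − 0.71Q = 0.585Q − 23.575 → Q' = 68.0116.
Overproduction ΔQ = 68.0116 − 48.5521 = 19.4595; wedge = subsidy = 25.2.
DWL = ½ × 19.4595 × 25.2 = 245.19.

245.19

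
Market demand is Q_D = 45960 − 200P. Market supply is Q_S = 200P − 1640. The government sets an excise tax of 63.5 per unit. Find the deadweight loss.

In inverse form: demand P = 229.8 − 0.005Q, supply P = 8.2 + 0.005Q.
Competitive equilibrium: 229.8 − 0.005Q = 8.2 + 0.005Q → Q* = 22160, P* = 119.
With the tax, the buyer price exceeds the seller price by 63.5: (229.8 − 0.005Q) − (8.2 + 0.005Q) = 63.5 → Q' = 15810.
ΔQ = 22160 − 15810 = 6350; the wedge equals the tax, 63.5.
Deadweight loss = ½ × 6350 × 63.5 = 201612.50.

201612.50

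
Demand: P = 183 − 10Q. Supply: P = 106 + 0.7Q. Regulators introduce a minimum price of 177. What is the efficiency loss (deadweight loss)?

Competitive equilibrium: 183 − 10Q = 106 + 0.7Q → Q* = 7.1963, P* = 111.0374.
At the floor P = 177, quantity demanded = (183 − 177)/10 = 0.6.
Sellers' marginal cost at Q' = 0.6: 106 + 0.7·0.6 = 106.42.
ΔQ = 7.1963 − 0.6 = 6.5963; wedge = 177 − 106.42 = 70.58.
Deadweight loss = ½ × 6.5963 × 70.58 = 232.78.

232.78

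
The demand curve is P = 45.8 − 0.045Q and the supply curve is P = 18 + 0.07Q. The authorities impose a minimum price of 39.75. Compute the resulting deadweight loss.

661.95

Competitive equilibrium: 45.8 − 0.045Q = 18 + 0.07Q → Q* = 241.7391, P* = 34.9217.
At the floor P = 39.75, quantity demanded = (45.8 − 39.75)/0.045 = 134.4444.
Sellers' marginal cost at Q' = 134.4444: 18 + 0.07·134.4444 = 27.4111.
ΔQ = 241.7391 − 134.4444 = 107.2947; wedge = 39.75 − 27.4111 = 12.3389.
Welfare loss = ½ × 107.2947 × 12.3389 = 661.95.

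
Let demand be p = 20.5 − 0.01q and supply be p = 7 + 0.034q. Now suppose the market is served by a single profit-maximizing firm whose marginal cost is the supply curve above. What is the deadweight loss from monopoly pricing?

71.02

Competitive equilibrium: 20.5 − 0.01q = 7 + 0.034q → q* = 306.8182, p* = 17.4318.
Marginal revenue: MR = 20.5 − 0.02q. Set MR = MC: 20.5 − 0.02q = 7 + 0.034q → q_m = 250.
Price p_m = 20.5 − 0.01·250 = 18; MC(q_m) = 7 + 0.034·250 = 15.5.
Competitive q* = 306.8182, so Δq = 56.8182; wedge = 18 − 15.5 = 2.5.
The triangle = ½ × 56.8182 × 2.5 = 71.02.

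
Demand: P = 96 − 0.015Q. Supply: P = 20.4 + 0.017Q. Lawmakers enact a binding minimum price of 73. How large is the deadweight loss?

Competitive equilibrium: 96 − 0.015Q = 20.4 + 0.017Q → Q* = 2362.5, P* = 60.5625.
At the floor P = 73, quantity demanded = (96 − 73)/0.015 = 1533.33333.
Sellers' marginal cost at Q' = 1533.33333: 20.4 + 0.017·1533.33333 = 46.46667.
ΔQ = 2362.5 − 1533.33333 = 829.16667; wedge = 73 − 46.46667 = 26.53333.
The triangle = ½ × 829.16667 × 26.53333 = 11000.28.

11000.28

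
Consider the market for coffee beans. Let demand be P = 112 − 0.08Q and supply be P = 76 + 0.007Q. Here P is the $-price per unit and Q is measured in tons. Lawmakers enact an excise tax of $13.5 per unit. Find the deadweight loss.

$1047.41

Competitive equilibrium: 112 − 0.08Q = 76 + 0.007Q → Q* = 413.7931, P* = 78.8966.
With the tax, the buyer price exceeds the seller price by 13.5: (112 − 0.08Q) − (76 + 0.007Q) = 13.5 → Q' = 258.6207.
ΔQ = 413.7931 − 258.6207 = 155.1724; the wedge equals the tax, 13.5.
DWL = ½ × 155.1724 × 13.5 = $1047.41.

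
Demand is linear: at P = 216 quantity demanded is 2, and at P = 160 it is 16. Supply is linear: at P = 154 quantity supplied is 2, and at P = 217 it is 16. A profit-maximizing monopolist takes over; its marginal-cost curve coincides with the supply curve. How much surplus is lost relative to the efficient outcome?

37.59

Demand slope = (160 − 216)/(16 − 2) = −4, so P = 224 − 4Q.
Supply slope = (217 − 154)/(16 − 2) = 4.5, so P = 145 + 4.5Q.
Competitive equilibrium: 224 − 4Q = 145 + 4.5Q → Q* = 9.2941, P* = 186.8235.
Marginal revenue: MR = 224 − 8Q. Set MR = MC: 224 − 8Q = 145 + 4.5Q → Q_m = 6.32.
Price P_m = 224 − 4·6.32 = 198.72; MC(Q_m) = 145 + 4.5·6.32 = 173.44.
Competitive Q* = 9.2941, so ΔQ = 2.9741; wedge = 198.72 − 173.44 = 25.28.
DWL = ½ × 2.9741 × 25.28 = 37.59.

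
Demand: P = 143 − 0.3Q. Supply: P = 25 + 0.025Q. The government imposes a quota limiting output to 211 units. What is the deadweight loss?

3758.20

Competitive equilibrium: 143 − 0.3Q = 25 + 0.025Q → Q* = 363.0769, P* = 34.0769.
At Q = 211: demand price = 143 − 0.3·211 = 79.7; supply price = 25 + 0.025·211 = 30.275.
ΔQ = 363.0769 − 211 = 152.0769; wedge = 79.7 − 30.275 = 49.425.
The triangle = ½ × 152.0769 × 49.425 = 3758.20.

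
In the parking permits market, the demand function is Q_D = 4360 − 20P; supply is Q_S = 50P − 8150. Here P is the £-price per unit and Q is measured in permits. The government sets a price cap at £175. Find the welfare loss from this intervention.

In inverse form: demand P = 218 − 0.05Q, supply P = 163 + 0.02Q.
Competitive equilibrium: 218 − 0.05Q = 163 + 0.02Q → Q* = 785.7143, P* = 178.7143.
At the ceiling P = 175, quantity supplied = (175 − 163)/0.02 = 600.
Willingness to pay at Q' = 600: 218 − 0.05·600 = 188.
ΔQ = 785.7143 − 600 = 185.7143; wedge = 188 − 175 = 13.
DWL = ½ × 185.7143 × 13 = £1207.14.

£1207.14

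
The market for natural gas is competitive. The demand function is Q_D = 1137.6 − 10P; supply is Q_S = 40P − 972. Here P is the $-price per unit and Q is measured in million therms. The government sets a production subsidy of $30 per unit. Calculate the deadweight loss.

$3600 million

In inverse form: demand P = 113.76 − 0.1Q, supply P = 24.3 + 0.025Q.
Competitive equilibrium: 113.76 − 0.1Q = 24.3 + 0.025Q → Q* = 715.68, P* = 42.192.
The subsidy lowers effective supply by 30: P = 0.025Q − 5.7.
New quantity: 113.76 − 0.1Q = 0.025Q − 5.7 → Q' = 955.68.
Overproduction ΔQ = 955.68 − 715.68 = 240; wedge = subsidy = 30.
Welfare loss = ½ × 240 × 30 = $3600 million.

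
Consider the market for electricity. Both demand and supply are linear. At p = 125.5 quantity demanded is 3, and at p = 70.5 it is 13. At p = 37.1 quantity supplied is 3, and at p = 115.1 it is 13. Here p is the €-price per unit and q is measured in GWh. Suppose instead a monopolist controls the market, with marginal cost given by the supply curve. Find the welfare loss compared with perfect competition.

Demand slope = (70.5 − 125.5)/(13 − 3) = −5.5, so p = 142 − 5.5q.
Supply slope = (115.1 − 37.1)/(13 − 3) = 7.8, so p = 13.7 + 7.8q.
Competitive equilibrium: 142 − 5.5q = 13.7 + 7.8q → q* = 9.6466, p* = 88.9436.
Marginal revenue: MR = 142 − 11q. Set MR = MC: 142 − 11q = 13.7 + 7.8q → q_m = 6.8245.
Price p_m = 142 − 5.5·6.8245 = 104.4653; MC(q_m) = 13.7 + 7.8·6.8245 = 66.9311.
Competitive q* = 9.6466, so Δq = 2.8221; wedge = 104.4653 − 66.9311 = 37.5342.
DWL = ½ × 2.8221 × 37.5342 = €52.96.

€52.96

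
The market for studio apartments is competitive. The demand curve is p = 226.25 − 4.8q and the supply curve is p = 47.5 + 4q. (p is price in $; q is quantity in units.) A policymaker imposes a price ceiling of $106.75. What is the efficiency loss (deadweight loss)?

$133.10

Competitive equilibrium: 226.25 − 4.8q = 47.5 + 4q → q* = 20.3125, p* = 128.75.
At the ceiling p = 106.75, quantity supplied = (106.75 − 47.5)/4 = 14.8125.
Willingness to pay at q' = 14.8125: 226.25 − 4.8·14.8125 = 155.15.
Δq = 20.3125 − 14.8125 = 5.5; wedge = 155.15 − 106.75 = 48.4.
The triangle = ½ × 5.5 × 48.4 = $133.10.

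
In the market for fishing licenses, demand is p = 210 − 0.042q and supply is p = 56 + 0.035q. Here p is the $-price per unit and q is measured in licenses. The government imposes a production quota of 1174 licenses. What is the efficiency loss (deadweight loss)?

Competitive equilibrium: 210 − 0.042q = 56 + 0.035q → q* = 2000, p* = 126.
At q = 1174: demand price = 210 − 0.042·1174 = 160.692; supply price = 56 + 0.035·1174 = 97.09.
Δq = 2000 − 1174 = 826; wedge = 160.692 − 97.09 = 63.602.
Deadweight loss = ½ × 826 × 63.602 = $26267.626.

$26267.626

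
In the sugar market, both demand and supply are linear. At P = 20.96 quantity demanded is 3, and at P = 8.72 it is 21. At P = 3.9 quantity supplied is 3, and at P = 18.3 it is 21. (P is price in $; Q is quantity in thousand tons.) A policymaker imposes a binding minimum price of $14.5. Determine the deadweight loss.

$3.04 thousand

Demand slope = (8.72 − 20.96)/(21 − 3) = −0.68, so P = 23 − 0.68Q.
Supply slope = (18.3 − 3.9)/(21 − 3) = 0.8, so P = 1.5 + 0.8Q.
Competitive equilibrium: 23 − 0.68Q = 1.5 + 0.8Q → Q* = 14.527, P* = 13.1216.
At the floor P = 14.5, quantity demanded = (23 − 14.5)/0.68 = 12.5.
Sellers' marginal cost at Q' = 12.5: 1.5 + 0.8·12.5 = 11.5.
ΔQ = 14.527 − 12.5 = 2.027; wedge = 14.5 − 11.5 = 3.
Deadweight loss = ½ × 2.027 × 3 = $3.04 thousand.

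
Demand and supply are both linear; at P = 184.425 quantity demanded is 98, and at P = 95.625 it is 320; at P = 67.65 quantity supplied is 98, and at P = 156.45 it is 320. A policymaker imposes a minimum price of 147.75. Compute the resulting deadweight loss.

Demand slope = (95.625 − 184.425)/(320 − 98) = −0.4, so P = 223.625 − 0.4Q.
Supply slope = (156.45 − 67.65)/(320 − 98) = 0.4, so P = 28.45 + 0.4Q.
Competitive equilibrium: 223.625 − 0.4Q = 28.45 + 0.4Q → Q* = 243.9688, P* = 126.0375.
At the floor P = 147.75, quantity demanded = (223.625 − 147.75)/0.4 = 189.6875.
Sellers' marginal cost at Q' = 189.6875: 28.45 + 0.4·189.6875 = 104.325.
ΔQ = 243.9688 − 189.6875 = 54.2813; wedge = 147.75 − 104.325 = 43.425.
The triangle = ½ × 54.2813 × 43.425 = 1178.58.

1178.58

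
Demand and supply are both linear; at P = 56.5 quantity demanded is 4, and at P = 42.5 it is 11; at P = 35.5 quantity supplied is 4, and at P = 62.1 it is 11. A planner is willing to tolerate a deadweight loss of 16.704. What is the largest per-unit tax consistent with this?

13.92

Demand slope = (42.5 − 56.5)/(11 − 4) = −2, so P = 64.5 − 2Q.
Supply slope = (62.1 − 35.5)/(11 − 4) = 3.8, so P = 20.3 + 3.8Q.
Competitive equilibrium: 64.5 − 2Q = 20.3 + 3.8Q → Q* = 7.6207, P* = 49.2586.
A tax t gives ΔQ = t/5.8 and wedge t, so DWL = t²/11.6.
t²/11.6 = 16.704 → t² = 193.7664 → t = 13.92.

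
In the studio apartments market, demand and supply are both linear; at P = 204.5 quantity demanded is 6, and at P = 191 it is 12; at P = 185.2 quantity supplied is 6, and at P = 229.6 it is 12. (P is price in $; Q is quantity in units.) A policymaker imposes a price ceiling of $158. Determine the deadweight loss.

Demand slope = (191 − 204.5)/(12 − 6) = −2.25, so P = 218 − 2.25Q.
Supply slope = (229.6 − 185.2)/(12 − 6) = 7.4, so P = 140.8 + 7.4Q.
Competitive equilibrium: 218 − 2.25Q = 140.8 + 7.4Q → Q* = 8, P* = 200.
At the ceiling P = 158, quantity supplied = (158 − 140.8)/7.4 = 2.3243.
Willingness to pay at Q' = 2.3243: 218 − 2.25·2.3243 = 212.7703.
ΔQ = 8 − 2.3243 = 5.6757; wedge = 212.7703 − 158 = 54.7703.
Deadweight loss = ½ × 5.6757 × 54.7703 = $155.43.

$155.43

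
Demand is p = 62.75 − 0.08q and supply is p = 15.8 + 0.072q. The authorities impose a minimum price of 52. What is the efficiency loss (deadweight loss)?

2314.39

Competitive equilibrium: 62.75 − 0.08q = 15.8 + 0.072q → q* = 308.8816, p* = 38.0395.
At the floor p = 52, quantity demanded = (62.75 − 52)/0.08 = 134.375.
Sellers' marginal cost at q' = 134.375: 15.8 + 0.072·134.375 = 25.475.
Δq = 308.8816 − 134.375 = 174.5066; wedge = 52 − 25.475 = 26.525.
Welfare loss = ½ × 174.5066 × 26.525 = 2314.39.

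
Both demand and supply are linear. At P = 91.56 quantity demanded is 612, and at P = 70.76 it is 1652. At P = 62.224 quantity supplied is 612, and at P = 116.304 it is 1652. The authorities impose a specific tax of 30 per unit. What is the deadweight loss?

Demand slope = (70.76 − 91.56)/(1652 − 612) = −0.02, so P = 103.8 − 0.02Q.
Supply slope = (116.304 − 62.224)/(1652 − 612) = 0.052, so P = 30.4 + 0.052Q.
Competitive equilibrium: 103.8 − 0.02Q = 30.4 + 0.052Q → Q* = 1019.4444, P* = 83.4111.
With the tax, the buyer price exceeds the seller price by 30: (103.8 − 0.02Q) − (30.4 + 0.052Q) = 30 → Q' = 602.7778.
ΔQ = 1019.4444 − 602.7778 = 416.6666; the wedge equals the tax, 30.
The triangle = ½ × 416.6666 × 30 = 6250.

6250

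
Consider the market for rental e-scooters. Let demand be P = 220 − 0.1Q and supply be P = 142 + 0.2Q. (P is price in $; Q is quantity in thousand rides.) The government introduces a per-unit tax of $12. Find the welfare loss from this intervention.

$240 thousand

Competitive equilibrium: 220 − 0.1Q = 142 + 0.2Q → Q* = 260, P* = 194.
With the tax, the buyer price exceeds the seller price by 12: (220 − 0.1Q) − (142 + 0.2Q) = 12 → Q' = 220.
ΔQ = 260 − 220 = 40; the wedge equals the tax, 12.
DWL = ½ × 40 × 12 = $240 thousand.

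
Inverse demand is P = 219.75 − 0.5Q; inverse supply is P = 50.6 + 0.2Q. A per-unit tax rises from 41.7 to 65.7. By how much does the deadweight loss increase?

1841.14

Competitive equilibrium: 219.75 − 0.5Q = 50.6 + 0.2Q → Q* = 241.6429, P* = 98.9286.
For a per-unit tax t: ΔQ = t/0.7, so DWL = ½·t·(t/0.7) = t²/1.4.
At t = 41.7: DWL = 1242.064. At t = 65.7: DWL = 3083.207.
Increase = 3083.207 − 1242.064 = 1841.14.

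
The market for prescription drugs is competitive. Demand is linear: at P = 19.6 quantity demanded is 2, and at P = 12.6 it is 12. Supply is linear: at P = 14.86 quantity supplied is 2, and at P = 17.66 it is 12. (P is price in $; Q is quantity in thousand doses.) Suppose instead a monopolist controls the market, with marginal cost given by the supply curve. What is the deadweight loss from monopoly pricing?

$3.98 thousand

Demand slope = (12.6 − 19.6)/(12 − 2) = −0.7, so P = 21 − 0.7Q.
Supply slope = (17.66 − 14.86)/(12 − 2) = 0.28, so P = 14.3 + 0.28Q.
Competitive equilibrium: 21 − 0.7Q = 14.3 + 0.28Q → Q* = 6.8367, P* = 16.2143.
Marginal revenue: MR = 21 − 1.4Q. Set MR = MC: 21 − 1.4Q = 14.3 + 0.28Q → Q_m = 3.9881.
Price P_m = 21 − 0.7·3.9881 = 18.2083; MC(Q_m) = 14.3 + 0.28·3.9881 = 15.4167.
Competitive Q* = 6.8367, so ΔQ = 2.8486; wedge = 18.2083 − 15.4167 = 2.7916.
DWL = ½ × 2.8486 × 2.7916 = $3.98 thousand.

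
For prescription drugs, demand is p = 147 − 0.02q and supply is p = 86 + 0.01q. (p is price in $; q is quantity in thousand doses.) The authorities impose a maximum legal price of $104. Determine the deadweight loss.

Competitive equilibrium: 147 − 0.02q = 86 + 0.01q → q* = 2033.3333, p* = 106.3333.
At the ceiling p = 104, quantity supplied = (104 − 86)/0.01 = 1800.
Willingness to pay at q' = 1800: 147 − 0.02·1800 = 111.
Δq = 2033.3333 − 1800 = 233.3333; wedge = 111 − 104 = 7.
DWL = ½ × 233.3333 × 7 = $816.67 thousand.

$816.67 thousand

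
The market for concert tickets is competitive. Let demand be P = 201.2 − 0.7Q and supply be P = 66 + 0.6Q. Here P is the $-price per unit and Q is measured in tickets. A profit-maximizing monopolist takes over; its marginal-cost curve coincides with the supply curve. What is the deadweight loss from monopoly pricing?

$861.224

Competitive equilibrium: 201.2 − 0.7Q = 66 + 0.6Q → Q* = 104, P* = 128.4.
Marginal revenue: MR = 201.2 − 1.4Q. Set MR = MC: 201.2 − 1.4Q = 66 + 0.6Q → Q_m = 67.6.
Price P_m = 201.2 − 0.7·67.6 = 153.88; MC(Q_m) = 66 + 0.6·67.6 = 106.56.
Competitive Q* = 104, so ΔQ = 36.4; wedge = 153.88 − 106.56 = 47.32.
Deadweight loss = ½ × 36.4 × 47.32 = $861.224.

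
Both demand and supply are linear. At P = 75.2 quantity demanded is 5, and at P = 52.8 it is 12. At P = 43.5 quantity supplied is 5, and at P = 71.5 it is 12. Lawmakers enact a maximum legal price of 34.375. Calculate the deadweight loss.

Demand slope = (52.8 − 75.2)/(12 − 5) = −3.2, so P = 91.2 − 3.2Q.
Supply slope = (71.5 − 43.5)/(12 − 5) = 4, so P = 23.5 + 4Q.
Competitive equilibrium: 91.2 − 3.2Q = 23.5 + 4Q → Q* = 9.4028, P* = 61.1111.
At the ceiling P = 34.375, quantity supplied = (34.375 − 23.5)/4 = 2.7188.
Willingness to pay at Q' = 2.7188: 91.2 − 3.2·2.7188 = 82.4998.
ΔQ = 9.4028 − 2.7188 = 6.684; wedge = 82.4998 − 34.375 = 48.1248.
The triangle = ½ × 6.684 × 48.1248 = 160.83.

160.83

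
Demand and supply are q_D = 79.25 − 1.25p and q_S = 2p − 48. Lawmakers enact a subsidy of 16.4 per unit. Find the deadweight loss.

In inverse form: demand p = 63.4 − 0.8q, supply p = 24 + 0.5q.
Competitive equilibrium: 63.4 − 0.8q = 24 + 0.5q → q* = 30.3077, p* = 39.1538.
The subsidy lowers effective supply by 16.4: p = 7.6 + 0.5q.
New quantity: 63.4 − 0.8q = 7.6 + 0.5q → q' = 42.9231.
Overproduction Δq = 42.9231 − 30.3077 = 12.6154; wedge = subsidy = 16.4.
Welfare loss = ½ × 12.6154 × 16.4 = 103.45.

103.45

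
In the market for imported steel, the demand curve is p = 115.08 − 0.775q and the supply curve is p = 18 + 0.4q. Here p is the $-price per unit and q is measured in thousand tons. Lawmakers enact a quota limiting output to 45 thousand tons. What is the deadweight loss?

$831.52 thousand

Competitive equilibrium: 115.08 − 0.775q = 18 + 0.4q → q* = 82.6213, p* = 51.0485.
At q = 45: demand price = 115.08 − 0.775·45 = 80.205; supply price = 18 + 0.4·45 = 36.
Δq = 82.6213 − 45 = 37.6213; wedge = 80.205 − 36 = 44.205.
Welfare loss = ½ × 37.6213 × 44.205 = $831.52 thousand.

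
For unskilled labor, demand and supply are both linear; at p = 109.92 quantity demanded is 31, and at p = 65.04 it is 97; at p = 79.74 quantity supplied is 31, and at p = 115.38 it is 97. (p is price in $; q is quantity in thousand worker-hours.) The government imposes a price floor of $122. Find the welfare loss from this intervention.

Demand slope = (65.04 − 109.92)/(97 − 31) = −0.68, so p = 131 − 0.68q.
Supply slope = (115.38 − 79.74)/(97 − 31) = 0.54, so p = 63 + 0.54q.
Competitive equilibrium: 131 − 0.68q = 63 + 0.54q → q* = 55.7377, p* = 93.0984.
At the floor p = 122, quantity demanded = (131 − 122)/0.68 = 13.2353.
Sellers' marginal cost at q' = 13.2353: 63 + 0.54·13.2353 = 70.1471.
Δq = 55.7377 − 13.2353 = 42.5024; wedge = 122 − 70.1471 = 51.8529.
DWL = ½ × 42.5024 × 51.8529 = $1101.94 thousand.

$1101.94 thousand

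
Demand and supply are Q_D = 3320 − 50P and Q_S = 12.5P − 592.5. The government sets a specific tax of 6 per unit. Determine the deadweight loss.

In inverse form: demand P = 66.4 − 0.02Q, supply P = 47.4 + 0.08Q.
Competitive equilibrium: 66.4 − 0.02Q = 47.4 + 0.08Q → Q* = 190, P* = 62.6.
With the tax, the buyer price exceeds the seller price by 6: (66.4 − 0.02Q) − (47.4 + 0.08Q) = 6 → Q' = 130.
ΔQ = 190 − 130 = 60; the wedge equals the tax, 6.
DWL = ½ × 60 × 6 = 180.

180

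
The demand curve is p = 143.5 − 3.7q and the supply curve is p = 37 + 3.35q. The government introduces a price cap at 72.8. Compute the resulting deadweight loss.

68.86

Competitive equilibrium: 143.5 − 3.7q = 37 + 3.35q → q* = 15.1064, p* = 87.6064.
At the ceiling p = 72.8, quantity supplied = (72.8 − 37)/3.35 = 10.6866.
Willingness to pay at q' = 10.6866: 143.5 − 3.7·10.6866 = 103.9596.
Δq = 15.1064 − 10.6866 = 4.4198; wedge = 103.9596 − 72.8 = 31.1596.
Welfare loss = ½ × 4.4198 × 31.1596 = 68.86.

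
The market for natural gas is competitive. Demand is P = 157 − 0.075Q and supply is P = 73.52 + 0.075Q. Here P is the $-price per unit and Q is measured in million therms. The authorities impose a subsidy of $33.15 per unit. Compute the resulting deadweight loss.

$3663.075 million

Competitive equilibrium: 157 − 0.075Q = 73.52 + 0.075Q → Q* = 556.5333, P* = 115.26.
The subsidy lowers effective supply by 33.15: P = 40.37 + 0.075Q.
New quantity: 157 − 0.075Q = 40.37 + 0.075Q → Q' = 777.5333.
Overproduction ΔQ = 777.5333 − 556.5333 = 221; wedge = subsidy = 33.15.
Welfare loss = ½ × 221 × 33.15 = $3663.075 million.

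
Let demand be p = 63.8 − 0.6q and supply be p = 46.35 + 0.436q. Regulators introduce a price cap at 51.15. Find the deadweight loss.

17.63

Competitive equilibrium: 63.8 − 0.6q = 46.35 + 0.436q → q* = 16.8436, p* = 53.6938.
At the ceiling p = 51.15, quantity supplied = (51.15 − 46.35)/0.436 = 11.0092.
Willingness to pay at q' = 11.0092: 63.8 − 0.6·11.0092 = 57.1945.
Δq = 16.8436 − 11.0092 = 5.8344; wedge = 57.1945 − 51.15 = 6.0445.
Welfare loss = ½ × 5.8344 × 6.0445 = 17.63.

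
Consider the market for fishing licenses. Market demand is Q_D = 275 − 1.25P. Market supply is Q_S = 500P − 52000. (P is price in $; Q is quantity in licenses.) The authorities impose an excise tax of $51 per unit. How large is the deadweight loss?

In inverse form: demand P = 220 − 0.8Q, supply P = 104 + 0.002Q.
Competitive equilibrium: 220 − 0.8Q = 104 + 0.002Q → Q* = 144.6384, P* = 104.2893.
With the tax, the buyer price exceeds the seller price by 51: (220 − 0.8Q) − (104 + 0.002Q) = 51 → Q' = 81.0474.
ΔQ = 144.6384 − 81.0474 = 63.591; the wedge equals the tax, 51.
The triangle = ½ × 63.591 × 51 = $1621.57.

$1621.57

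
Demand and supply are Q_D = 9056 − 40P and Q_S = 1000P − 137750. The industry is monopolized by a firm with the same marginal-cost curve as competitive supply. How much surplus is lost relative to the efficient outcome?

In inverse form: demand P = 226.4 − 0.025Q, supply P = 137.75 + 0.001Q.
Competitive equilibrium: 226.4 − 0.025Q = 137.75 + 0.001Q → Q* = 3409.61538, P* = 141.15962.
Marginal revenue: MR = 226.4 − 0.05Q. Set MR = MC: 226.4 − 0.05Q = 137.75 + 0.001Q → Q_m = 1738.23529.
Price P_m = 226.4 − 0.025·1738.23529 = 182.94412; MC(Q_m) = 137.75 + 0.001·1738.23529 = 139.48824.
Competitive Q* = 3409.61538, so ΔQ = 1671.38009; wedge = 182.94412 − 139.48824 = 43.45588.
Deadweight loss = ½ × 1671.38009 × 43.45588 = 36315.65.

36315.65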